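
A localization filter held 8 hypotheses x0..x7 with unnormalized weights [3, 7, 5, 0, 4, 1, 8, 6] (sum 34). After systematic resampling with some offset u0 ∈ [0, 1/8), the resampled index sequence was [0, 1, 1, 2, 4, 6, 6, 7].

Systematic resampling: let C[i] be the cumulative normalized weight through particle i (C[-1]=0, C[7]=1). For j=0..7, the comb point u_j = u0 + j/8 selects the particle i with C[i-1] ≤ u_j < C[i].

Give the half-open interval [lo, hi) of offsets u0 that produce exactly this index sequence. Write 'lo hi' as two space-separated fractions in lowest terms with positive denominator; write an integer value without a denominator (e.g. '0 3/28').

0 3/68

C = [3/34, 5/17, 15/34, 15/34, 19/34, 10/17, 14/17, 1]
j=0 picked index 0: u0 ∈ [0, 3/34)
j=1 picked index 1: u0 ∈ [-5/136, 23/136)
j=2 picked index 1: u0 ∈ [-11/68, 3/68)
j=3 picked index 2: u0 ∈ [-11/136, 9/136)
j=4 picked index 4: u0 ∈ [-1/17, 1/17)
j=5 picked index 6: u0 ∈ [-5/136, 27/136)
j=6 picked index 6: u0 ∈ [-11/68, 5/68)
j=7 picked index 7: u0 ∈ [-7/136, 1/8)
intersection: [0, 3/68)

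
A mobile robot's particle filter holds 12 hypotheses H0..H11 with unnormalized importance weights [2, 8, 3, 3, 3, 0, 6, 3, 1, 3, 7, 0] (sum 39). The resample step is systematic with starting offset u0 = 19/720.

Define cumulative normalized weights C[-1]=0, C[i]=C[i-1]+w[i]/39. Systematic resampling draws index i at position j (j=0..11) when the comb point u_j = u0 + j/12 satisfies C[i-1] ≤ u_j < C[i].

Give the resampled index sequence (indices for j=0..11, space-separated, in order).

C = [2/39, 10/39, 1/3, 16/39, 19/39, 19/39, 25/39, 28/39, 29/39, 32/39, 1, 1]
j=0: u_0=19/720 ∈ [0, 2/39) → index 0
j=1: u_1=79/720 ∈ [2/39, 10/39) → index 1
j=2: u_2=139/720 ∈ [2/39, 10/39) → index 1
j=3: u_3=199/720 ∈ [10/39, 1/3) → index 2
j=4: u_4=259/720 ∈ [1/3, 16/39) → index 3
j=5: u_5=319/720 ∈ [16/39, 19/39) → index 4
j=6: u_6=379/720 ∈ [19/39, 25/39) → index 6
j=7: u_7=439/720 ∈ [19/39, 25/39) → index 6
j=8: u_8=499/720 ∈ [25/39, 28/39) → index 7
j=9: u_9=559/720 ∈ [29/39, 32/39) → index 9
j=10: u_10=619/720 ∈ [32/39, 1) → index 10
j=11: u_11=679/720 ∈ [32/39, 1) → index 10

0 1 1 2 3 4 6 6 7 9 10 10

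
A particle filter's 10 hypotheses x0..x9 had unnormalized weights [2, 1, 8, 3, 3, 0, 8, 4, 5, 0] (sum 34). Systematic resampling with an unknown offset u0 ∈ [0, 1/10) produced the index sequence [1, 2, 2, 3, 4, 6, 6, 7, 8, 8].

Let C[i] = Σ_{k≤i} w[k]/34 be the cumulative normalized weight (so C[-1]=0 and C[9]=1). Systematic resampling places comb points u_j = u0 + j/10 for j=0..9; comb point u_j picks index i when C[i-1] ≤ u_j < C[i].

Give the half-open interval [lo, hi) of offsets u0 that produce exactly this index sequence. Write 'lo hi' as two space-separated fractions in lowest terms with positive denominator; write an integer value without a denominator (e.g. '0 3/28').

1/17 3/34

C = [1/17, 3/34, 11/34, 7/17, 1/2, 1/2, 25/34, 29/34, 1, 1]
j=0 picked index 1: u0 ∈ [1/17, 3/34)
j=1 picked index 2: u0 ∈ [-1/85, 19/85)
j=2 picked index 2: u0 ∈ [-19/170, 21/170)
j=3 picked index 3: u0 ∈ [2/85, 19/170)
j=4 picked index 4: u0 ∈ [1/85, 1/10)
j=5 picked index 6: u0 ∈ [0, 4/17)
j=6 picked index 6: u0 ∈ [-1/10, 23/170)
j=7 picked index 7: u0 ∈ [3/85, 13/85)
j=8 picked index 8: u0 ∈ [9/170, 1/5)
j=9 picked index 8: u0 ∈ [-4/85, 1/10)
intersection: [1/17, 3/34)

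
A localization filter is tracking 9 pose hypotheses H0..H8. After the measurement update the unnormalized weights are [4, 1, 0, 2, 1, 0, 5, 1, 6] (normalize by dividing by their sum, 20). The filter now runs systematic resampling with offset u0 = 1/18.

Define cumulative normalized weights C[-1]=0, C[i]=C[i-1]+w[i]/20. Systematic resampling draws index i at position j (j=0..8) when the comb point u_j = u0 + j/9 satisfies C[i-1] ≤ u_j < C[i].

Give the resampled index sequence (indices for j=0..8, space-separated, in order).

C = [1/5, 1/4, 1/4, 7/20, 2/5, 2/5, 13/20, 7/10, 1]
j=0: u_0=1/18 ∈ [0, 1/5) → index 0
j=1: u_1=1/6 ∈ [0, 1/5) → index 0
j=2: u_2=5/18 ∈ [1/4, 7/20) → index 3
j=3: u_3=7/18 ∈ [7/20, 2/5) → index 4
j=4: u_4=1/2 ∈ [2/5, 13/20) → index 6
j=5: u_5=11/18 ∈ [2/5, 13/20) → index 6
j=6: u_6=13/18 ∈ [7/10, 1) → index 8
j=7: u_7=5/6 ∈ [7/10, 1) → index 8
j=8: u_8=17/18 ∈ [7/10, 1) → index 8

0 0 3 4 6 6 8 8 8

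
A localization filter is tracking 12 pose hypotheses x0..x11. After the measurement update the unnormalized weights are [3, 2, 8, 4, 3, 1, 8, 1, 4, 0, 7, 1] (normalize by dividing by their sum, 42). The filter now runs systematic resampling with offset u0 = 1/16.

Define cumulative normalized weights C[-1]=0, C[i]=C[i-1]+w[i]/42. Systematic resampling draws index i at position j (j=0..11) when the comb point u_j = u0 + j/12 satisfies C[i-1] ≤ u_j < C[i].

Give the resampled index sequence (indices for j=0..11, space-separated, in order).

C = [1/14, 5/42, 13/42, 17/42, 10/21, 1/2, 29/42, 5/7, 17/21, 17/21, 41/42, 1]
j=0: u_0=1/16 ∈ [0, 1/14) → index 0
j=1: u_1=7/48 ∈ [5/42, 13/42) → index 2
j=2: u_2=11/48 ∈ [5/42, 13/42) → index 2
j=3: u_3=5/16 ∈ [13/42, 17/42) → index 3
j=4: u_4=19/48 ∈ [13/42, 17/42) → index 3
j=5: u_5=23/48 ∈ [10/21, 1/2) → index 5
j=6: u_6=9/16 ∈ [1/2, 29/42) → index 6
j=7: u_7=31/48 ∈ [1/2, 29/42) → index 6
j=8: u_8=35/48 ∈ [5/7, 17/21) → index 8
j=9: u_9=13/16 ∈ [17/21, 41/42) → index 10
j=10: u_10=43/48 ∈ [17/21, 41/42) → index 10
j=11: u_11=47/48 ∈ [41/42, 1) → index 11

0 2 2 3 3 5 6 6 8 10 10 11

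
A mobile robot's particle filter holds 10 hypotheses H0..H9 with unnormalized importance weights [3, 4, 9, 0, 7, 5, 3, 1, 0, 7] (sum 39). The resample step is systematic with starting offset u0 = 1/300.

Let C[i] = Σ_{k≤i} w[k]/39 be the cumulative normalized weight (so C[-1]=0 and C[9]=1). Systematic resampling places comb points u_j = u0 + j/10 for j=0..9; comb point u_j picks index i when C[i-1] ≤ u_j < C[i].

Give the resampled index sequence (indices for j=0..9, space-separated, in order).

C = [1/13, 7/39, 16/39, 16/39, 23/39, 28/39, 31/39, 32/39, 32/39, 1]
j=0: u_0=1/300 ∈ [0, 1/13) → index 0
j=1: u_1=31/300 ∈ [1/13, 7/39) → index 1
j=2: u_2=61/300 ∈ [7/39, 16/39) → index 2
j=3: u_3=91/300 ∈ [7/39, 16/39) → index 2
j=4: u_4=121/300 ∈ [7/39, 16/39) → index 2
j=5: u_5=151/300 ∈ [16/39, 23/39) → index 4
j=6: u_6=181/300 ∈ [23/39, 28/39) → index 5
j=7: u_7=211/300 ∈ [23/39, 28/39) → index 5
j=8: u_8=241/300 ∈ [31/39, 32/39) → index 7
j=9: u_9=271/300 ∈ [32/39, 1) → index 9

0 1 2 2 2 4 5 5 7 9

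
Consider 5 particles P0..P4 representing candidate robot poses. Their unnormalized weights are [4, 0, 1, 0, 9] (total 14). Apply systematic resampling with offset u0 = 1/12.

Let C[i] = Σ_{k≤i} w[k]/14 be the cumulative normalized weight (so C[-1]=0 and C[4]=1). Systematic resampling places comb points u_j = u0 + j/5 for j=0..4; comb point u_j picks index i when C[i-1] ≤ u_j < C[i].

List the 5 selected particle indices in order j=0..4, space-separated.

0 0 4 4 4

C = [2/7, 2/7, 5/14, 5/14, 1]
j=0: u_0=1/12 ∈ [0, 2/7) → index 0
j=1: u_1=17/60 ∈ [0, 2/7) → index 0
j=2: u_2=29/60 ∈ [5/14, 1) → index 4
j=3: u_3=41/60 ∈ [5/14, 1) → index 4
j=4: u_4=53/60 ∈ [5/14, 1) → index 4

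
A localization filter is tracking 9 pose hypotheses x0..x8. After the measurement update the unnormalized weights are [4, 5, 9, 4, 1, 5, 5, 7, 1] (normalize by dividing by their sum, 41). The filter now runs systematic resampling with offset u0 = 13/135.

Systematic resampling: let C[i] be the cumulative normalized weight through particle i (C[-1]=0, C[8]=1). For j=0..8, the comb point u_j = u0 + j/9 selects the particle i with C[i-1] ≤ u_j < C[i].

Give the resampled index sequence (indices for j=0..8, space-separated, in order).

0 1 2 2 4 5 6 7 8

C = [4/41, 9/41, 18/41, 22/41, 23/41, 28/41, 33/41, 40/41, 1]
j=0: u_0=13/135 ∈ [0, 4/41) → index 0
j=1: u_1=28/135 ∈ [4/41, 9/41) → index 1
j=2: u_2=43/135 ∈ [9/41, 18/41) → index 2
j=3: u_3=58/135 ∈ [9/41, 18/41) → index 2
j=4: u_4=73/135 ∈ [22/41, 23/41) → index 4
j=5: u_5=88/135 ∈ [23/41, 28/41) → index 5
j=6: u_6=103/135 ∈ [28/41, 33/41) → index 6
j=7: u_7=118/135 ∈ [33/41, 40/41) → index 7
j=8: u_8=133/135 ∈ [40/41, 1) → index 8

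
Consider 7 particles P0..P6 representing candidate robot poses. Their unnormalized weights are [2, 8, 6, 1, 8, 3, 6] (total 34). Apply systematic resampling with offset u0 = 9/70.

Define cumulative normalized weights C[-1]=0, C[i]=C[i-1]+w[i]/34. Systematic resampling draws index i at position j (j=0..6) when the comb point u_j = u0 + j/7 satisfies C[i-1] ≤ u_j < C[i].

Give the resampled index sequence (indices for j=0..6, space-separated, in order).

C = [1/17, 5/17, 8/17, 1/2, 25/34, 14/17, 1]
j=0: u_0=9/70 ∈ [1/17, 5/17) → index 1
j=1: u_1=19/70 ∈ [1/17, 5/17) → index 1
j=2: u_2=29/70 ∈ [5/17, 8/17) → index 2
j=3: u_3=39/70 ∈ [1/2, 25/34) → index 4
j=4: u_4=7/10 ∈ [1/2, 25/34) → index 4
j=5: u_5=59/70 ∈ [14/17, 1) → index 6
j=6: u_6=69/70 ∈ [14/17, 1) → index 6

1 1 2 4 4 6 6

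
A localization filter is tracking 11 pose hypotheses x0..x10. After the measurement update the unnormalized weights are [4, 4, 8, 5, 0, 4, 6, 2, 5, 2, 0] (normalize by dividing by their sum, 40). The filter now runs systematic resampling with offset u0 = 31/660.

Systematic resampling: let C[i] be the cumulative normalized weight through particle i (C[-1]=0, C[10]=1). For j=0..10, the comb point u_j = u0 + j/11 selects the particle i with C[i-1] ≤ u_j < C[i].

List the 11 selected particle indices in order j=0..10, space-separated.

C = [1/10, 1/5, 2/5, 21/40, 21/40, 5/8, 31/40, 33/40, 19/20, 1, 1]
j=0: u_0=31/660 ∈ [0, 1/10) → index 0
j=1: u_1=91/660 ∈ [1/10, 1/5) → index 1
j=2: u_2=151/660 ∈ [1/5, 2/5) → index 2
j=3: u_3=211/660 ∈ [1/5, 2/5) → index 2
j=4: u_4=271/660 ∈ [2/5, 21/40) → index 3
j=5: u_5=331/660 ∈ [2/5, 21/40) → index 3
j=6: u_6=391/660 ∈ [21/40, 5/8) → index 5
j=7: u_7=41/60 ∈ [5/8, 31/40) → index 6
j=8: u_8=511/660 ∈ [5/8, 31/40) → index 6
j=9: u_9=571/660 ∈ [33/40, 19/20) → index 8
j=10: u_10=631/660 ∈ [19/20, 1) → index 9

0 1 2 2 3 3 5 6 6 8 9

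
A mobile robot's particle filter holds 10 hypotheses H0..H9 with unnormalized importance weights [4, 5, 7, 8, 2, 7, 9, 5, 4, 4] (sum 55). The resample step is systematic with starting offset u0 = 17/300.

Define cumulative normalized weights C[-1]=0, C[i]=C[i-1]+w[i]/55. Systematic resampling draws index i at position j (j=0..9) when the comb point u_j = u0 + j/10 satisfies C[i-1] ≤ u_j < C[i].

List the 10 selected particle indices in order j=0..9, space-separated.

0 1 2 3 4 5 6 6 8 9

C = [4/55, 9/55, 16/55, 24/55, 26/55, 3/5, 42/55, 47/55, 51/55, 1]
j=0: u_0=17/300 ∈ [0, 4/55) → index 0
j=1: u_1=47/300 ∈ [4/55, 9/55) → index 1
j=2: u_2=77/300 ∈ [9/55, 16/55) → index 2
j=3: u_3=107/300 ∈ [16/55, 24/55) → index 3
j=4: u_4=137/300 ∈ [24/55, 26/55) → index 4
j=5: u_5=167/300 ∈ [26/55, 3/5) → index 5
j=6: u_6=197/300 ∈ [3/5, 42/55) → index 6
j=7: u_7=227/300 ∈ [3/5, 42/55) → index 6
j=8: u_8=257/300 ∈ [47/55, 51/55) → index 8
j=9: u_9=287/300 ∈ [51/55, 1) → index 9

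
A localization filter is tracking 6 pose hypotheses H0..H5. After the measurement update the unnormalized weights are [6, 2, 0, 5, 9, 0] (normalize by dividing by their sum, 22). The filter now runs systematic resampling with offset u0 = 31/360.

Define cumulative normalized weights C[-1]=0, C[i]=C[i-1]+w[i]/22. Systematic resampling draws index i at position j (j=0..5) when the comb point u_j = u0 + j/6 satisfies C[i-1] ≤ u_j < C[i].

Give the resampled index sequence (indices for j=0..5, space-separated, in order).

0 0 3 3 4 4

C = [3/11, 4/11, 4/11, 13/22, 1, 1]
j=0: u_0=31/360 ∈ [0, 3/11) → index 0
j=1: u_1=91/360 ∈ [0, 3/11) → index 0
j=2: u_2=151/360 ∈ [4/11, 13/22) → index 3
j=3: u_3=211/360 ∈ [4/11, 13/22) → index 3
j=4: u_4=271/360 ∈ [13/22, 1) → index 4
j=5: u_5=331/360 ∈ [13/22, 1) → index 4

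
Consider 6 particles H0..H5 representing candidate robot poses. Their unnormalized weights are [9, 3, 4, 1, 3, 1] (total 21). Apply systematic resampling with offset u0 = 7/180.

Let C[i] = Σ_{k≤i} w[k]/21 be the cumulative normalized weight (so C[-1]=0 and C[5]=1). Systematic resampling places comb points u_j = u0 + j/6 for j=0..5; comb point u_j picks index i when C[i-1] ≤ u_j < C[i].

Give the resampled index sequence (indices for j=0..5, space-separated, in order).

C = [3/7, 4/7, 16/21, 17/21, 20/21, 1]
j=0: u_0=7/180 ∈ [0, 3/7) → index 0
j=1: u_1=37/180 ∈ [0, 3/7) → index 0
j=2: u_2=67/180 ∈ [0, 3/7) → index 0
j=3: u_3=97/180 ∈ [3/7, 4/7) → index 1
j=4: u_4=127/180 ∈ [4/7, 16/21) → index 2
j=5: u_5=157/180 ∈ [17/21, 20/21) → index 4

0 0 0 1 2 4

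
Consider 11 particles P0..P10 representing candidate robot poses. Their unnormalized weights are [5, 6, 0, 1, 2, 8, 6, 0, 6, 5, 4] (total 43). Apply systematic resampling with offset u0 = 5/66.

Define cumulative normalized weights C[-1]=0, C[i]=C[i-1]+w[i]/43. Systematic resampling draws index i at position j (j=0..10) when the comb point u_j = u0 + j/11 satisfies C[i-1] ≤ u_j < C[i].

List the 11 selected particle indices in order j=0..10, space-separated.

0 1 3 5 5 6 6 8 9 9 10

C = [5/43, 11/43, 11/43, 12/43, 14/43, 22/43, 28/43, 28/43, 34/43, 39/43, 1]
j=0: u_0=5/66 ∈ [0, 5/43) → index 0
j=1: u_1=1/6 ∈ [5/43, 11/43) → index 1
j=2: u_2=17/66 ∈ [11/43, 12/43) → index 3
j=3: u_3=23/66 ∈ [14/43, 22/43) → index 5
j=4: u_4=29/66 ∈ [14/43, 22/43) → index 5
j=5: u_5=35/66 ∈ [22/43, 28/43) → index 6
j=6: u_6=41/66 ∈ [22/43, 28/43) → index 6
j=7: u_7=47/66 ∈ [28/43, 34/43) → index 8
j=8: u_8=53/66 ∈ [34/43, 39/43) → index 9
j=9: u_9=59/66 ∈ [34/43, 39/43) → index 9
j=10: u_10=65/66 ∈ [39/43, 1) → index 10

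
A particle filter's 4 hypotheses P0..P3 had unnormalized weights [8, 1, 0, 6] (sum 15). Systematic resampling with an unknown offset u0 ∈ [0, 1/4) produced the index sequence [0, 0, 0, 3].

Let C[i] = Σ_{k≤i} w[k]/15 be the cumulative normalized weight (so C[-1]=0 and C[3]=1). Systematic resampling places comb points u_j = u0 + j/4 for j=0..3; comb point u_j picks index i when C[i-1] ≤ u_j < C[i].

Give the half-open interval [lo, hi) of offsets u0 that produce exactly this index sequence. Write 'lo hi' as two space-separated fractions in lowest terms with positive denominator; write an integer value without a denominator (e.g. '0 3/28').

C = [8/15, 3/5, 3/5, 1]
j=0 picked index 0: u0 ∈ [0, 8/15)
j=1 picked index 0: u0 ∈ [-1/4, 17/60)
j=2 picked index 0: u0 ∈ [-1/2, 1/30)
j=3 picked index 3: u0 ∈ [-3/20, 1/4)
intersection: [0, 1/30)

0 1/30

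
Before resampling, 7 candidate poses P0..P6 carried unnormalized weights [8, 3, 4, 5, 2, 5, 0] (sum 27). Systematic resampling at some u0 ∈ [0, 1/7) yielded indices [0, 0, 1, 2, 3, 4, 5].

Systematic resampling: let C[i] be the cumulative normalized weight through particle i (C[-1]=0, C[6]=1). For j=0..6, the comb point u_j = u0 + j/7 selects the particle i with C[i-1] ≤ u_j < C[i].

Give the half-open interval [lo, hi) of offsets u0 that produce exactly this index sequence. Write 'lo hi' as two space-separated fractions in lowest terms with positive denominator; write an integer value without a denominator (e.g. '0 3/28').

C = [8/27, 11/27, 5/9, 20/27, 22/27, 1, 1]
j=0 picked index 0: u0 ∈ [0, 8/27)
j=1 picked index 0: u0 ∈ [-1/7, 29/189)
j=2 picked index 1: u0 ∈ [2/189, 23/189)
j=3 picked index 2: u0 ∈ [-4/189, 8/63)
j=4 picked index 3: u0 ∈ [-1/63, 32/189)
j=5 picked index 4: u0 ∈ [5/189, 19/189)
j=6 picked index 5: u0 ∈ [-8/189, 1/7)
intersection: [5/189, 19/189)

5/189 19/189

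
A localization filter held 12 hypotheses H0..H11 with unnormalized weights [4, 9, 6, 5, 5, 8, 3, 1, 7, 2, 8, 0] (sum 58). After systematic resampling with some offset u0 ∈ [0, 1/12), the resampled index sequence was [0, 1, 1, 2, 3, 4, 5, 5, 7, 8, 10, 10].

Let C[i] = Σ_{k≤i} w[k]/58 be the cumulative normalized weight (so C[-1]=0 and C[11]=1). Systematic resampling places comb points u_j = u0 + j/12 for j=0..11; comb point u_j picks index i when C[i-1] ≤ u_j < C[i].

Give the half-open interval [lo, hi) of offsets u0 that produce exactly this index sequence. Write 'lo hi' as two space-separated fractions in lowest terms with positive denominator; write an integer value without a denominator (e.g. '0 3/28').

C = [2/29, 13/58, 19/58, 12/29, 1/2, 37/58, 20/29, 41/58, 24/29, 25/29, 1, 1]
j=0 picked index 0: u0 ∈ [0, 2/29)
j=1 picked index 1: u0 ∈ [-5/348, 49/348)
j=2 picked index 1: u0 ∈ [-17/174, 5/87)
j=3 picked index 2: u0 ∈ [-3/116, 9/116)
j=4 picked index 3: u0 ∈ [-1/174, 7/87)
j=5 picked index 4: u0 ∈ [-1/348, 1/12)
j=6 picked index 5: u0 ∈ [0, 4/29)
j=7 picked index 5: u0 ∈ [-1/12, 19/348)
j=8 picked index 7: u0 ∈ [2/87, 7/174)
j=9 picked index 8: u0 ∈ [-5/116, 9/116)
j=10 picked index 10: u0 ∈ [5/174, 1/6)
j=11 picked index 10: u0 ∈ [-19/348, 1/12)
intersection: [5/174, 7/174)

5/174 7/174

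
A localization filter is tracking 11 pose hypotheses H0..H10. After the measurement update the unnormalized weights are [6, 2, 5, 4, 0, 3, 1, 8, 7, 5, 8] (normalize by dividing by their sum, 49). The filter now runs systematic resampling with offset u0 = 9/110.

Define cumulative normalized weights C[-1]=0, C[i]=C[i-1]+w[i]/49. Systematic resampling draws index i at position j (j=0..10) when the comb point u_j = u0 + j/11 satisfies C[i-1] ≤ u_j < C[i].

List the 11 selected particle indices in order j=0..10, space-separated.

0 2 2 5 7 7 8 8 9 10 10

C = [6/49, 8/49, 13/49, 17/49, 17/49, 20/49, 3/7, 29/49, 36/49, 41/49, 1]
j=0: u_0=9/110 ∈ [0, 6/49) → index 0
j=1: u_1=19/110 ∈ [8/49, 13/49) → index 2
j=2: u_2=29/110 ∈ [8/49, 13/49) → index 2
j=3: u_3=39/110 ∈ [17/49, 20/49) → index 5
j=4: u_4=49/110 ∈ [3/7, 29/49) → index 7
j=5: u_5=59/110 ∈ [3/7, 29/49) → index 7
j=6: u_6=69/110 ∈ [29/49, 36/49) → index 8
j=7: u_7=79/110 ∈ [29/49, 36/49) → index 8
j=8: u_8=89/110 ∈ [36/49, 41/49) → index 9
j=9: u_9=9/10 ∈ [41/49, 1) → index 10
j=10: u_10=109/110 ∈ [41/49, 1) → index 10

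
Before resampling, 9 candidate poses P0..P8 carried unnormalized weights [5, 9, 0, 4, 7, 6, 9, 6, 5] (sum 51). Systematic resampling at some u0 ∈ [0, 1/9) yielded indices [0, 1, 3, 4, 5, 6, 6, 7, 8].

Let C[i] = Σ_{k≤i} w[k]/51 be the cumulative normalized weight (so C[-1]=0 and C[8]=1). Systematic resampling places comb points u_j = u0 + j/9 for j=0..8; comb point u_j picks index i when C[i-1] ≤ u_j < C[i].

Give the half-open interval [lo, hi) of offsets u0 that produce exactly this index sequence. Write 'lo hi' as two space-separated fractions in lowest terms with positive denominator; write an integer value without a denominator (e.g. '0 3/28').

8/153 5/51

C = [5/51, 14/51, 14/51, 6/17, 25/51, 31/51, 40/51, 46/51, 1]
j=0 picked index 0: u0 ∈ [0, 5/51)
j=1 picked index 1: u0 ∈ [-2/153, 25/153)
j=2 picked index 3: u0 ∈ [8/153, 20/153)
j=3 picked index 4: u0 ∈ [1/51, 8/51)
j=4 picked index 5: u0 ∈ [7/153, 25/153)
j=5 picked index 6: u0 ∈ [8/153, 35/153)
j=6 picked index 6: u0 ∈ [-1/17, 2/17)
j=7 picked index 7: u0 ∈ [1/153, 19/153)
j=8 picked index 8: u0 ∈ [2/153, 1/9)
intersection: [8/153, 5/51)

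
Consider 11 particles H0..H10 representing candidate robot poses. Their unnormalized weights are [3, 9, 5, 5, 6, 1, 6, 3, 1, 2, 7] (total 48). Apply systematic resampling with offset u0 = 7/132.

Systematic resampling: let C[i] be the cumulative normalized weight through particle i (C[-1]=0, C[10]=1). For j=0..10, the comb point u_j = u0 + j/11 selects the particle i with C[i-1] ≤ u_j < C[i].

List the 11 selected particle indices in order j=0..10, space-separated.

C = [1/16, 1/4, 17/48, 11/24, 7/12, 29/48, 35/48, 19/24, 13/16, 41/48, 1]
j=0: u_0=7/132 ∈ [0, 1/16) → index 0
j=1: u_1=19/132 ∈ [1/16, 1/4) → index 1
j=2: u_2=31/132 ∈ [1/16, 1/4) → index 1
j=3: u_3=43/132 ∈ [1/4, 17/48) → index 2
j=4: u_4=5/12 ∈ [17/48, 11/24) → index 3
j=5: u_5=67/132 ∈ [11/24, 7/12) → index 4
j=6: u_6=79/132 ∈ [7/12, 29/48) → index 5
j=7: u_7=91/132 ∈ [29/48, 35/48) → index 6
j=8: u_8=103/132 ∈ [35/48, 19/24) → index 7
j=9: u_9=115/132 ∈ [41/48, 1) → index 10
j=10: u_10=127/132 ∈ [41/48, 1) → index 10

0 1 1 2 3 4 5 6 7 10 10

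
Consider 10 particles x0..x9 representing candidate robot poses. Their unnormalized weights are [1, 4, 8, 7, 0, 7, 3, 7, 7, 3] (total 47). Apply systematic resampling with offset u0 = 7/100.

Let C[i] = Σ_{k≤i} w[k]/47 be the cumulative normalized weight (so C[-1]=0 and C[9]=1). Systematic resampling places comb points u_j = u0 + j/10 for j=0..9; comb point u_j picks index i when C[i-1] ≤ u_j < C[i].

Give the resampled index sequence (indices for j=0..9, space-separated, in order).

C = [1/47, 5/47, 13/47, 20/47, 20/47, 27/47, 30/47, 37/47, 44/47, 1]
j=0: u_0=7/100 ∈ [1/47, 5/47) → index 1
j=1: u_1=17/100 ∈ [5/47, 13/47) → index 2
j=2: u_2=27/100 ∈ [5/47, 13/47) → index 2
j=3: u_3=37/100 ∈ [13/47, 20/47) → index 3
j=4: u_4=47/100 ∈ [20/47, 27/47) → index 5
j=5: u_5=57/100 ∈ [20/47, 27/47) → index 5
j=6: u_6=67/100 ∈ [30/47, 37/47) → index 7
j=7: u_7=77/100 ∈ [30/47, 37/47) → index 7
j=8: u_8=87/100 ∈ [37/47, 44/47) → index 8
j=9: u_9=97/100 ∈ [44/47, 1) → index 9

1 2 2 3 5 5 7 7 8 9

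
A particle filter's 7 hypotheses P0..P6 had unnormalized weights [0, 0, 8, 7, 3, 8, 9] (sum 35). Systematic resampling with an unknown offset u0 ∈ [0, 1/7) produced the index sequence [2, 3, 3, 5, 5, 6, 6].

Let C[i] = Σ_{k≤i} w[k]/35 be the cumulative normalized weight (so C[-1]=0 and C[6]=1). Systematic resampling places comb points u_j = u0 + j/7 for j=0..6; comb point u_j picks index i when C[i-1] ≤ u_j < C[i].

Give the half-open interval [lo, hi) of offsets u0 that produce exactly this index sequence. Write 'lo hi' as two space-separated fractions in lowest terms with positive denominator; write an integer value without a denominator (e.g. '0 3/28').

3/35 1/7

C = [0, 0, 8/35, 3/7, 18/35, 26/35, 1]
j=0 picked index 2: u0 ∈ [0, 8/35)
j=1 picked index 3: u0 ∈ [3/35, 2/7)
j=2 picked index 3: u0 ∈ [-2/35, 1/7)
j=3 picked index 5: u0 ∈ [3/35, 11/35)
j=4 picked index 5: u0 ∈ [-2/35, 6/35)
j=5 picked index 6: u0 ∈ [1/35, 2/7)
j=6 picked index 6: u0 ∈ [-4/35, 1/7)
intersection: [3/35, 1/7)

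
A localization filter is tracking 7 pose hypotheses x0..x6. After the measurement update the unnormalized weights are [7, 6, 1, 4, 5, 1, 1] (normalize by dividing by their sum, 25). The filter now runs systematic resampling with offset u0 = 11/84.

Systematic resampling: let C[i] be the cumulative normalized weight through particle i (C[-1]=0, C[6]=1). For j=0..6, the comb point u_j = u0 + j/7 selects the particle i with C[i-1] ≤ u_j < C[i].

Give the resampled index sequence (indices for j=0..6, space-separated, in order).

C = [7/25, 13/25, 14/25, 18/25, 23/25, 24/25, 1]
j=0: u_0=11/84 ∈ [0, 7/25) → index 0
j=1: u_1=23/84 ∈ [0, 7/25) → index 0
j=2: u_2=5/12 ∈ [7/25, 13/25) → index 1
j=3: u_3=47/84 ∈ [13/25, 14/25) → index 2
j=4: u_4=59/84 ∈ [14/25, 18/25) → index 3
j=5: u_5=71/84 ∈ [18/25, 23/25) → index 4
j=6: u_6=83/84 ∈ [24/25, 1) → index 6

0 0 1 2 3 4 6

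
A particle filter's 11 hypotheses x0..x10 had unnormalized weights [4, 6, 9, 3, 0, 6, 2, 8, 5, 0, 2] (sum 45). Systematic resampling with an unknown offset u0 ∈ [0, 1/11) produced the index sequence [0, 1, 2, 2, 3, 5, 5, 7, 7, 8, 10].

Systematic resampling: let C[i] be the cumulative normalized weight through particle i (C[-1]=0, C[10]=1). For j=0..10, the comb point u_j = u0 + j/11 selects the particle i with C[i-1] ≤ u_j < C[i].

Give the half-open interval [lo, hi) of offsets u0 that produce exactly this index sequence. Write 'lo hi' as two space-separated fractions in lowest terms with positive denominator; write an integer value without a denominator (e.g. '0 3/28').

C = [4/45, 2/9, 19/45, 22/45, 22/45, 28/45, 2/3, 38/45, 43/45, 43/45, 1]
j=0 picked index 0: u0 ∈ [0, 4/45)
j=1 picked index 1: u0 ∈ [-1/495, 13/99)
j=2 picked index 2: u0 ∈ [4/99, 119/495)
j=3 picked index 2: u0 ∈ [-5/99, 74/495)
j=4 picked index 3: u0 ∈ [29/495, 62/495)
j=5 picked index 5: u0 ∈ [17/495, 83/495)
j=6 picked index 5: u0 ∈ [-28/495, 38/495)
j=7 picked index 7: u0 ∈ [1/33, 103/495)
j=8 picked index 7: u0 ∈ [-2/33, 58/495)
j=9 picked index 8: u0 ∈ [13/495, 68/495)
j=10 picked index 10: u0 ∈ [23/495, 1/11)
intersection: [29/495, 38/495)

29/495 38/495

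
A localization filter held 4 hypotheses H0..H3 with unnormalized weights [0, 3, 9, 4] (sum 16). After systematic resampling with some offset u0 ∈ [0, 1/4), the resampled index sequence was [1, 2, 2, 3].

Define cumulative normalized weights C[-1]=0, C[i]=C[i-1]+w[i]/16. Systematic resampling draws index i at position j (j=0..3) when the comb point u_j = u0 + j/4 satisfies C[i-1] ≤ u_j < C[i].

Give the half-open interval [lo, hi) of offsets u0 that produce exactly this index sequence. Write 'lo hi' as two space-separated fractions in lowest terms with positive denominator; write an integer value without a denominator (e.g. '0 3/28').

0 3/16

C = [0, 3/16, 3/4, 1]
j=0 picked index 1: u0 ∈ [0, 3/16)
j=1 picked index 2: u0 ∈ [-1/16, 1/2)
j=2 picked index 2: u0 ∈ [-5/16, 1/4)
j=3 picked index 3: u0 ∈ [0, 1/4)
intersection: [0, 3/16)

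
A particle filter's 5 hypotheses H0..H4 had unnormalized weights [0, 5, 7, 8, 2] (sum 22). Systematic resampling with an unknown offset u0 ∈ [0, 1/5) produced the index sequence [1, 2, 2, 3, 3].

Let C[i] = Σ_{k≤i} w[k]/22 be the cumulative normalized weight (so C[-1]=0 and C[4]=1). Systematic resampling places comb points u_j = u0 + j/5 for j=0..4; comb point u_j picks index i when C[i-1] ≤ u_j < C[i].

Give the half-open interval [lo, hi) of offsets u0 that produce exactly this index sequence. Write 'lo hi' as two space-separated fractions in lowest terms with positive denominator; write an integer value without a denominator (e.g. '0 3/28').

3/110 6/55

C = [0, 5/22, 6/11, 10/11, 1]
j=0 picked index 1: u0 ∈ [0, 5/22)
j=1 picked index 2: u0 ∈ [3/110, 19/55)
j=2 picked index 2: u0 ∈ [-19/110, 8/55)
j=3 picked index 3: u0 ∈ [-3/55, 17/55)
j=4 picked index 3: u0 ∈ [-14/55, 6/55)
intersection: [3/110, 6/55)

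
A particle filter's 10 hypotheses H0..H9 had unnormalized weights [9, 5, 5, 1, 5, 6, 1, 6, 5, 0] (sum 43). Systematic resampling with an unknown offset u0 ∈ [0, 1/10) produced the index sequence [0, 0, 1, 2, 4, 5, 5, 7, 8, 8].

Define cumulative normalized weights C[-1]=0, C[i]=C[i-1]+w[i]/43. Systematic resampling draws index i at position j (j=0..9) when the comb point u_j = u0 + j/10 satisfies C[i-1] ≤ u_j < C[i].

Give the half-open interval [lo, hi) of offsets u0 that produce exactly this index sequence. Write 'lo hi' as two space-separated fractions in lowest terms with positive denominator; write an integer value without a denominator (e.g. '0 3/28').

C = [9/43, 14/43, 19/43, 20/43, 25/43, 31/43, 32/43, 38/43, 1, 1]
j=0 picked index 0: u0 ∈ [0, 9/43)
j=1 picked index 0: u0 ∈ [-1/10, 47/430)
j=2 picked index 1: u0 ∈ [2/215, 27/215)
j=3 picked index 2: u0 ∈ [11/430, 61/430)
j=4 picked index 4: u0 ∈ [14/215, 39/215)
j=5 picked index 5: u0 ∈ [7/86, 19/86)
j=6 picked index 5: u0 ∈ [-4/215, 26/215)
j=7 picked index 7: u0 ∈ [19/430, 79/430)
j=8 picked index 8: u0 ∈ [18/215, 1/5)
j=9 picked index 8: u0 ∈ [-7/430, 1/10)
intersection: [18/215, 1/10)

18/215 1/10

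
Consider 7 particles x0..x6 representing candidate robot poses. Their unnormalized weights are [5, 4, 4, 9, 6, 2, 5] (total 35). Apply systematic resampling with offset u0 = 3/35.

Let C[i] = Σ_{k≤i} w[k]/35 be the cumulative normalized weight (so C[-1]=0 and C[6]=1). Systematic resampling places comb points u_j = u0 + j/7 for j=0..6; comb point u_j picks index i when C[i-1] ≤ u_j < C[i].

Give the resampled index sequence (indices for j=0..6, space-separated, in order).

C = [1/7, 9/35, 13/35, 22/35, 4/5, 6/7, 1]
j=0: u_0=3/35 ∈ [0, 1/7) → index 0
j=1: u_1=8/35 ∈ [1/7, 9/35) → index 1
j=2: u_2=13/35 ∈ [13/35, 22/35) → index 3
j=3: u_3=18/35 ∈ [13/35, 22/35) → index 3
j=4: u_4=23/35 ∈ [22/35, 4/5) → index 4
j=5: u_5=4/5 ∈ [4/5, 6/7) → index 5
j=6: u_6=33/35 ∈ [6/7, 1) → index 6

0 1 3 3 4 5 6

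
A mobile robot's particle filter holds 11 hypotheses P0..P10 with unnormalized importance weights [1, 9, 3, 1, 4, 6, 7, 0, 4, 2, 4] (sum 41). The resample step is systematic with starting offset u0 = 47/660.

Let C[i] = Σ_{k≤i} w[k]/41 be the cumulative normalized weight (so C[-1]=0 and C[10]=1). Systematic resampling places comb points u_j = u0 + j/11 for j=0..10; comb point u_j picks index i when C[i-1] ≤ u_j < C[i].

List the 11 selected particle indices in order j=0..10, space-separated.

C = [1/41, 10/41, 13/41, 14/41, 18/41, 24/41, 31/41, 31/41, 35/41, 37/41, 1]
j=0: u_0=47/660 ∈ [1/41, 10/41) → index 1
j=1: u_1=107/660 ∈ [1/41, 10/41) → index 1
j=2: u_2=167/660 ∈ [10/41, 13/41) → index 2
j=3: u_3=227/660 ∈ [14/41, 18/41) → index 4
j=4: u_4=287/660 ∈ [14/41, 18/41) → index 4
j=5: u_5=347/660 ∈ [18/41, 24/41) → index 5
j=6: u_6=37/60 ∈ [24/41, 31/41) → index 6
j=7: u_7=467/660 ∈ [24/41, 31/41) → index 6
j=8: u_8=527/660 ∈ [31/41, 35/41) → index 8
j=9: u_9=587/660 ∈ [35/41, 37/41) → index 9
j=10: u_10=647/660 ∈ [37/41, 1) → index 10

1 1 2 4 4 5 6 6 8 9 10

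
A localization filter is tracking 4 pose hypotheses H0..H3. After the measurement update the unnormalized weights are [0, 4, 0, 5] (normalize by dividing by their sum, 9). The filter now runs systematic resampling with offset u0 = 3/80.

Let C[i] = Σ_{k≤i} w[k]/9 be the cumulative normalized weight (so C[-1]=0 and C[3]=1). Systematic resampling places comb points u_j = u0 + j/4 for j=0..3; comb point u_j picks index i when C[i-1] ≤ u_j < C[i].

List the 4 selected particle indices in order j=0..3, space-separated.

C = [0, 4/9, 4/9, 1]
j=0: u_0=3/80 ∈ [0, 4/9) → index 1
j=1: u_1=23/80 ∈ [0, 4/9) → index 1
j=2: u_2=43/80 ∈ [4/9, 1) → index 3
j=3: u_3=63/80 ∈ [4/9, 1) → index 3

1 1 3 3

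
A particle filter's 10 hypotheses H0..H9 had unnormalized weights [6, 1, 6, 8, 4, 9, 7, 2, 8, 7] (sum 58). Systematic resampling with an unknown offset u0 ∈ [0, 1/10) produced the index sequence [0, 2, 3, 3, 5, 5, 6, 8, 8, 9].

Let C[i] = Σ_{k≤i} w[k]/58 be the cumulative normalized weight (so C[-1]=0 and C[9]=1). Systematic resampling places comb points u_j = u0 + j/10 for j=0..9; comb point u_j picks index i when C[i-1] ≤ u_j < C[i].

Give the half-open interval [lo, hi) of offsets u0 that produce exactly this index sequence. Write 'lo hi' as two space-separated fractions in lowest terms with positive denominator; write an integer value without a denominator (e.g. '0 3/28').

C = [3/29, 7/58, 13/58, 21/58, 25/58, 17/29, 41/58, 43/58, 51/58, 1]
j=0 picked index 0: u0 ∈ [0, 3/29)
j=1 picked index 2: u0 ∈ [3/145, 18/145)
j=2 picked index 3: u0 ∈ [7/290, 47/290)
j=3 picked index 3: u0 ∈ [-11/145, 9/145)
j=4 picked index 5: u0 ∈ [9/290, 27/145)
j=5 picked index 5: u0 ∈ [-2/29, 5/58)
j=6 picked index 6: u0 ∈ [-2/145, 31/290)
j=7 picked index 8: u0 ∈ [6/145, 26/145)
j=8 picked index 8: u0 ∈ [-17/290, 23/290)
j=9 picked index 9: u0 ∈ [-3/145, 1/10)
intersection: [6/145, 9/145)

6/145 9/145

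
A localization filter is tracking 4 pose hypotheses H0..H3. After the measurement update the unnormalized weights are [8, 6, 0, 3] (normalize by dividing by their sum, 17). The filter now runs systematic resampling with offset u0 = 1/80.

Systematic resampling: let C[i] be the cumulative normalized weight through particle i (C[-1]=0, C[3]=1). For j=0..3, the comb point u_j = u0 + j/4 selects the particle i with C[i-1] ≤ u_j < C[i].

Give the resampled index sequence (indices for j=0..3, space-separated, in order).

C = [8/17, 14/17, 14/17, 1]
j=0: u_0=1/80 ∈ [0, 8/17) → index 0
j=1: u_1=21/80 ∈ [0, 8/17) → index 0
j=2: u_2=41/80 ∈ [8/17, 14/17) → index 1
j=3: u_3=61/80 ∈ [8/17, 14/17) → index 1

0 0 1 1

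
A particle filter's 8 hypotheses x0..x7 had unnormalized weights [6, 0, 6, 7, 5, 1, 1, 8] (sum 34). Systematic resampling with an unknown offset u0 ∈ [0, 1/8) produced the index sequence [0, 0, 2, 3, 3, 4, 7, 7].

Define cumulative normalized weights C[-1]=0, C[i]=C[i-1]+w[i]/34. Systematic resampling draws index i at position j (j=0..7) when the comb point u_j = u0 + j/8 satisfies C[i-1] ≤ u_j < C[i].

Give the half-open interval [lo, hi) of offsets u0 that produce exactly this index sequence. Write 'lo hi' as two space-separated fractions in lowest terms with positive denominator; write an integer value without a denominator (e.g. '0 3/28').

C = [3/17, 3/17, 6/17, 19/34, 12/17, 25/34, 13/17, 1]
j=0 picked index 0: u0 ∈ [0, 3/17)
j=1 picked index 0: u0 ∈ [-1/8, 7/136)
j=2 picked index 2: u0 ∈ [-5/68, 7/68)
j=3 picked index 3: u0 ∈ [-3/136, 25/136)
j=4 picked index 3: u0 ∈ [-5/34, 1/17)
j=5 picked index 4: u0 ∈ [-9/136, 11/136)
j=6 picked index 7: u0 ∈ [1/68, 1/4)
j=7 picked index 7: u0 ∈ [-15/136, 1/8)
intersection: [1/68, 7/136)

1/68 7/136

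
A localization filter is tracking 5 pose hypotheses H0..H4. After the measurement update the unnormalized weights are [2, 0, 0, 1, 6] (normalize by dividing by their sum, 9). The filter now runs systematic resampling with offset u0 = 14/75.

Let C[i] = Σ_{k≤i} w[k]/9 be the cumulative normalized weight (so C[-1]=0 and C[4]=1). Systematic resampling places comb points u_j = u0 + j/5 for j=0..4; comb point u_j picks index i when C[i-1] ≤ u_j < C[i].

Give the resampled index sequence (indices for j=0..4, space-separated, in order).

0 4 4 4 4

C = [2/9, 2/9, 2/9, 1/3, 1]
j=0: u_0=14/75 ∈ [0, 2/9) → index 0
j=1: u_1=29/75 ∈ [1/3, 1) → index 4
j=2: u_2=44/75 ∈ [1/3, 1) → index 4
j=3: u_3=59/75 ∈ [1/3, 1) → index 4
j=4: u_4=74/75 ∈ [1/3, 1) → index 4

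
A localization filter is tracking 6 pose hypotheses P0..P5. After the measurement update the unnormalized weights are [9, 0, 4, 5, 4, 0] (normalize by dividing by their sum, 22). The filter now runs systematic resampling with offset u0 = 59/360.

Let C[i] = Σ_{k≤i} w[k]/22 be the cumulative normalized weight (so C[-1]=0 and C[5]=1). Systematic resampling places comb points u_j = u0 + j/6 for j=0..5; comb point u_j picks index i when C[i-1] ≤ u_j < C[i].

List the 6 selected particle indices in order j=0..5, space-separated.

0 0 2 3 4 4

C = [9/22, 9/22, 13/22, 9/11, 1, 1]
j=0: u_0=59/360 ∈ [0, 9/22) → index 0
j=1: u_1=119/360 ∈ [0, 9/22) → index 0
j=2: u_2=179/360 ∈ [9/22, 13/22) → index 2
j=3: u_3=239/360 ∈ [13/22, 9/11) → index 3
j=4: u_4=299/360 ∈ [9/11, 1) → index 4
j=5: u_5=359/360 ∈ [9/11, 1) → index 4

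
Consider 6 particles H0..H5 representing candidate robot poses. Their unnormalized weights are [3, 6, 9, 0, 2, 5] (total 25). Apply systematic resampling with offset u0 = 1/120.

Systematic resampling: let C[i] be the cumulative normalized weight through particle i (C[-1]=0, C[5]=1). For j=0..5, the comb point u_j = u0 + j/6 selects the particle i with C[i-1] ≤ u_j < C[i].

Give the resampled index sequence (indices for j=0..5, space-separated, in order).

C = [3/25, 9/25, 18/25, 18/25, 4/5, 1]
j=0: u_0=1/120 ∈ [0, 3/25) → index 0
j=1: u_1=7/40 ∈ [3/25, 9/25) → index 1
j=2: u_2=41/120 ∈ [3/25, 9/25) → index 1
j=3: u_3=61/120 ∈ [9/25, 18/25) → index 2
j=4: u_4=27/40 ∈ [9/25, 18/25) → index 2
j=5: u_5=101/120 ∈ [4/5, 1) → index 5

0 1 1 2 2 5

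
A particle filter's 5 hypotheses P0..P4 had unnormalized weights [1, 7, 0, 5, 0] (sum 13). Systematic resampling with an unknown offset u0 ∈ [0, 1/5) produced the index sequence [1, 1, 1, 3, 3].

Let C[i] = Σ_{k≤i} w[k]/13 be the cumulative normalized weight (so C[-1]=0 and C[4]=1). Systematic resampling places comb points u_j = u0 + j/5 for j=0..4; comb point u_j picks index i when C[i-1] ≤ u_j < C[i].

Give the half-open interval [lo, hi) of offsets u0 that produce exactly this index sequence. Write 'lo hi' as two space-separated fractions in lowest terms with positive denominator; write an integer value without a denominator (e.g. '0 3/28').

1/13 1/5

C = [1/13, 8/13, 8/13, 1, 1]
j=0 picked index 1: u0 ∈ [1/13, 8/13)
j=1 picked index 1: u0 ∈ [-8/65, 27/65)
j=2 picked index 1: u0 ∈ [-21/65, 14/65)
j=3 picked index 3: u0 ∈ [1/65, 2/5)
j=4 picked index 3: u0 ∈ [-12/65, 1/5)
intersection: [1/13, 1/5)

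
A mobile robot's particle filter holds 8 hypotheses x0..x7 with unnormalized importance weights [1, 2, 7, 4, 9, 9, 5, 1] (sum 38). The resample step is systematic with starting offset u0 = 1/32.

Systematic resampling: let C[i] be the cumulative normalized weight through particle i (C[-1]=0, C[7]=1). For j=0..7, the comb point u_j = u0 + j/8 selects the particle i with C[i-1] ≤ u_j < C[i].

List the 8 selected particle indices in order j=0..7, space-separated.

1 2 3 4 4 5 5 6

C = [1/38, 3/38, 5/19, 7/19, 23/38, 16/19, 37/38, 1]
j=0: u_0=1/32 ∈ [1/38, 3/38) → index 1
j=1: u_1=5/32 ∈ [3/38, 5/19) → index 2
j=2: u_2=9/32 ∈ [5/19, 7/19) → index 3
j=3: u_3=13/32 ∈ [7/19, 23/38) → index 4
j=4: u_4=17/32 ∈ [7/19, 23/38) → index 4
j=5: u_5=21/32 ∈ [23/38, 16/19) → index 5
j=6: u_6=25/32 ∈ [23/38, 16/19) → index 5
j=7: u_7=29/32 ∈ [16/19, 37/38) → index 6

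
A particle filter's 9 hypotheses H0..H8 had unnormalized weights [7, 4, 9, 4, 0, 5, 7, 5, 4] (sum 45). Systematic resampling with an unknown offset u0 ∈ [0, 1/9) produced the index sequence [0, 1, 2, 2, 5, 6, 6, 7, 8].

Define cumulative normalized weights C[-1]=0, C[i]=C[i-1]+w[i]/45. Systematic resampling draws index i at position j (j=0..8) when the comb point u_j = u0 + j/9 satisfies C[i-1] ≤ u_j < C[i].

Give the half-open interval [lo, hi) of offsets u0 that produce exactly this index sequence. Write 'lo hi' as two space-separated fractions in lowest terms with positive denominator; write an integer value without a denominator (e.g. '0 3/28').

4/45 1/9

C = [7/45, 11/45, 4/9, 8/15, 8/15, 29/45, 4/5, 41/45, 1]
j=0 picked index 0: u0 ∈ [0, 7/45)
j=1 picked index 1: u0 ∈ [2/45, 2/15)
j=2 picked index 2: u0 ∈ [1/45, 2/9)
j=3 picked index 2: u0 ∈ [-4/45, 1/9)
j=4 picked index 5: u0 ∈ [4/45, 1/5)
j=5 picked index 6: u0 ∈ [4/45, 11/45)
j=6 picked index 6: u0 ∈ [-1/45, 2/15)
j=7 picked index 7: u0 ∈ [1/45, 2/15)
j=8 picked index 8: u0 ∈ [1/45, 1/9)
intersection: [4/45, 1/9)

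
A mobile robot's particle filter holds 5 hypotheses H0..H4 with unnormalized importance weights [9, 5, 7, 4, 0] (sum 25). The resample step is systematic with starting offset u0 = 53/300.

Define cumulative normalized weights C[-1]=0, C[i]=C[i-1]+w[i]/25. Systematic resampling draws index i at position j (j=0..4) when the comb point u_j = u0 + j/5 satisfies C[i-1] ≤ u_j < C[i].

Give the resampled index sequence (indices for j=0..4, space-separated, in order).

0 1 2 2 3

C = [9/25, 14/25, 21/25, 1, 1]
j=0: u_0=53/300 ∈ [0, 9/25) → index 0
j=1: u_1=113/300 ∈ [9/25, 14/25) → index 1
j=2: u_2=173/300 ∈ [14/25, 21/25) → index 2
j=3: u_3=233/300 ∈ [14/25, 21/25) → index 2
j=4: u_4=293/300 ∈ [21/25, 1) → index 3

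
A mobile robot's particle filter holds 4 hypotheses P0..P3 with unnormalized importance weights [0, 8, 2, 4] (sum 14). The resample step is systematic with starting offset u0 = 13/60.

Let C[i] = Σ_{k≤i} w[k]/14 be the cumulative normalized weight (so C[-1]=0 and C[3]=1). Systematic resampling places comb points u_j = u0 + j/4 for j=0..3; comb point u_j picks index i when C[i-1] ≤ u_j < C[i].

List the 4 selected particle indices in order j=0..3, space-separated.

C = [0, 4/7, 5/7, 1]
j=0: u_0=13/60 ∈ [0, 4/7) → index 1
j=1: u_1=7/15 ∈ [0, 4/7) → index 1
j=2: u_2=43/60 ∈ [5/7, 1) → index 3
j=3: u_3=29/30 ∈ [5/7, 1) → index 3

1 1 3 3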